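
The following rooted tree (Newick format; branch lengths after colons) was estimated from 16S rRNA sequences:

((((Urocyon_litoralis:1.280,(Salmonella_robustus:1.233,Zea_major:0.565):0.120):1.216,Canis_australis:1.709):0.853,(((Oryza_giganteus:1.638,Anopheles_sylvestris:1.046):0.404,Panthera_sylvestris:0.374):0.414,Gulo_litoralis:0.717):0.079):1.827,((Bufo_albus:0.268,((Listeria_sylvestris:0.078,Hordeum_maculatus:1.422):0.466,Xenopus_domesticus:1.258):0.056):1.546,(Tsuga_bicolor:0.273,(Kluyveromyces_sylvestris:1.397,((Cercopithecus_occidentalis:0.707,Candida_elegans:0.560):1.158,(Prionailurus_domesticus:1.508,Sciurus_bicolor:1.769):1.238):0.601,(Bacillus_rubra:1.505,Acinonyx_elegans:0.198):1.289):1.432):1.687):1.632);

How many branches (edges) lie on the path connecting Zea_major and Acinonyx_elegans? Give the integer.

10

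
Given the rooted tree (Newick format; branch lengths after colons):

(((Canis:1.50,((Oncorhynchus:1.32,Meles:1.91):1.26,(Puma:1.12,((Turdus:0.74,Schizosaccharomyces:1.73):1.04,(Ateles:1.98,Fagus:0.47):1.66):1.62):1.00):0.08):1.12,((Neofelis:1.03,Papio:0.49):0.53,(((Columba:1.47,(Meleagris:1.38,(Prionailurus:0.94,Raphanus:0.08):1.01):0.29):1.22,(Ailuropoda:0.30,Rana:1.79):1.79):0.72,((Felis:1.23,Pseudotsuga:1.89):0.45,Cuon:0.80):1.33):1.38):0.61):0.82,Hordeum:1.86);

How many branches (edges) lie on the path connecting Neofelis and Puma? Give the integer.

The MRCA of Neofelis and Puma is the node subtending ((Canis,((Oncorhynchus,Meles),(Puma,((Turdus,Schizosaccharomyces),(Ateles,Fagus))))),((Neofelis,Papio),(((Columba,(Meleagris,(Prionailurus,Raphanus))),(Ailuropoda,Rana)),((Felis,Pseudotsuga),Cuon)))).
From Neofelis up to that node: 3 branches. From Puma up to the same node: 4 branches. Total: 3 + 4 = 7.

7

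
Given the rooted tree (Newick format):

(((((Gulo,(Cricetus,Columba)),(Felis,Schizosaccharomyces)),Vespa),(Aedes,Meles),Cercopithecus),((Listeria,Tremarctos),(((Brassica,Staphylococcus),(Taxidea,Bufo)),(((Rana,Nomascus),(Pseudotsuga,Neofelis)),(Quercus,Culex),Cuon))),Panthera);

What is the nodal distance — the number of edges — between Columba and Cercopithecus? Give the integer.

6

The MRCA of Columba and Cercopithecus is the node subtending ((((Gulo,(Cricetus,Columba)),(Felis,Schizosaccharomyces)),Vespa),(Aedes,Meles),Cercopithecus).
From Columba up to that node: 5 branches. From Cercopithecus up to the same node: 1 branch. Total: 5 + 1 = 6.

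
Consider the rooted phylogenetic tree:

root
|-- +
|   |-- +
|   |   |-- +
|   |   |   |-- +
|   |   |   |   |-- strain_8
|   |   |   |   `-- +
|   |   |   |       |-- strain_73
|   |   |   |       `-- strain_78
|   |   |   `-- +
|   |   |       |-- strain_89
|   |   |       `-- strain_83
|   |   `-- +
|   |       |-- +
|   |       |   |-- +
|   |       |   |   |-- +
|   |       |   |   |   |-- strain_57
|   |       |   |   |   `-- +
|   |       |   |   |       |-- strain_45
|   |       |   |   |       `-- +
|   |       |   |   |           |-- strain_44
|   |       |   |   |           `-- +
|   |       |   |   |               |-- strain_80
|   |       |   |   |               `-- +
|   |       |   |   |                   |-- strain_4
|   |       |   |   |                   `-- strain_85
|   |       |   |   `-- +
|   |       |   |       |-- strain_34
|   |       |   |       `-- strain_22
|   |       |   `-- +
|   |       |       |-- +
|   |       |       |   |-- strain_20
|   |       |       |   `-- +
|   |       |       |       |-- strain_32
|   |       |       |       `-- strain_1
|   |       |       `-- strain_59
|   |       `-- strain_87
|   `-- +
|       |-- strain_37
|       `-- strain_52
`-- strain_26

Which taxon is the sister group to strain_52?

strain_52 attaches to the tree at the node subtending (strain_37,strain_52).
The other lineage descending from that same node — the sister group — is the single tip strain_37.

strain_37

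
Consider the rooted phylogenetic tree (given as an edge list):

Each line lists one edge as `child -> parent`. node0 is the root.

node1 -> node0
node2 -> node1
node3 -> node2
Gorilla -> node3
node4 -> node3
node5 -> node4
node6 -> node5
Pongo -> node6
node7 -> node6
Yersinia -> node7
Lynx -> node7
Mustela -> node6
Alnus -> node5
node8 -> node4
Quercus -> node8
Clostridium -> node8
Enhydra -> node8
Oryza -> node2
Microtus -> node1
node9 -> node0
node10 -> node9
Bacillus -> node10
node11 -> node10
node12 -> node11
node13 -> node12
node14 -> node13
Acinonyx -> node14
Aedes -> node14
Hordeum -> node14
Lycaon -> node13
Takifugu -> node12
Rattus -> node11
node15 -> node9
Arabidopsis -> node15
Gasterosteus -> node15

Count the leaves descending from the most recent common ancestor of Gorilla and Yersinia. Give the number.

The MRCA of Gorilla and Yersinia is the node subtending (Gorilla,(((Pongo,(Yersinia,Lynx),Mustela),Alnus),(Quercus,Clostridium,Enhydra))).
That clade contains 9 terminal taxa: Alnus, Clostridium, Enhydra, Gorilla, Lynx, Mustela, Pongo, Quercus, Yersinia.

9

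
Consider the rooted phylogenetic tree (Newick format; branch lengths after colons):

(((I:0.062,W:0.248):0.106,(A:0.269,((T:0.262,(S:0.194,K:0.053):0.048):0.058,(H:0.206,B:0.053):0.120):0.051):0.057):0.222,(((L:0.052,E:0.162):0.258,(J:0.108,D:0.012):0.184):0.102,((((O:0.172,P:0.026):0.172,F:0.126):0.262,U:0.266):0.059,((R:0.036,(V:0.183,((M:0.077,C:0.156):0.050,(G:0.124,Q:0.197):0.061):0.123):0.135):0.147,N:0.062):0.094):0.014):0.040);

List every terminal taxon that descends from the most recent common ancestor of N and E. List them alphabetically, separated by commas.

C, D, E, F, G, J, L, M, N, O, P, Q, R, U, V

Tracing N: it sits inside ((R,(V,((M,C),(G,Q)))),N).
Tracing E: it sits inside (L,E).
The smallest clade enclosing both is (((L,E),(J,D)),((((O,P),F),U),((R,(V,((M,C),(G,Q)))),N))); the answer is its 15 terminal taxa in alphabetical order.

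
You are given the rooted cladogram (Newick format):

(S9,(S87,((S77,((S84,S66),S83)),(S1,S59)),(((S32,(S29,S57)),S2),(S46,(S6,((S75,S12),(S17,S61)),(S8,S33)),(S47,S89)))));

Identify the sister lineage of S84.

S84 attaches to the tree at the node subtending (S84,S66).
The other lineage descending from that same node — the sister group — is the single tip S66.

S66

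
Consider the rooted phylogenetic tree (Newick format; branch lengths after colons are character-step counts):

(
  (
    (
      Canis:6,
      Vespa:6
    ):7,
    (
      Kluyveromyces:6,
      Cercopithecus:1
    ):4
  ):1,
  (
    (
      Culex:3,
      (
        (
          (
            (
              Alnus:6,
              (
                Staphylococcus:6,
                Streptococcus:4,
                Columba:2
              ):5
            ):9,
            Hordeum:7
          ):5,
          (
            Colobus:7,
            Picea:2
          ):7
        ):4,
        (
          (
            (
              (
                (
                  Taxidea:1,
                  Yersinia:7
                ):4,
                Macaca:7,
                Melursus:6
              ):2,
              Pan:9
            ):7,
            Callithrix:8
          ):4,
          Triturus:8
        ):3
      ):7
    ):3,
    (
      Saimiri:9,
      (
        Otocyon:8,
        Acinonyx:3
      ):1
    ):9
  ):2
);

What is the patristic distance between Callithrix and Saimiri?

43

The path runs Callithrix → … → MRCA → … → Saimiri; the MRCA is the node subtending ((Culex,((((Alnus,(Staphylococcus,Streptococcus,Columba)),Hordeum),(Colobus,Picea)),(((((Taxidea,Yersinia),Macaca,Melursus),Pan),Callithrix),Triturus))),(Saimiri,(Otocyon,Acinonyx))).
Branch lengths along that path: 8 + 4 + 3 + 7 + 3 + 9 + 9 = 43.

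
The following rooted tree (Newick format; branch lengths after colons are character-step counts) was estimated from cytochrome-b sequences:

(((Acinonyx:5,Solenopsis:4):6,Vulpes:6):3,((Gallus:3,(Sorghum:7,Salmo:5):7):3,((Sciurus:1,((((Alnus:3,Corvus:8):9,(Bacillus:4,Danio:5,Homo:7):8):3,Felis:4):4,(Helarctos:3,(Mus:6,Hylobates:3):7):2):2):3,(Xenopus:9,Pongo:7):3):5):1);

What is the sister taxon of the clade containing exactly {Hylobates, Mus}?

Helarctos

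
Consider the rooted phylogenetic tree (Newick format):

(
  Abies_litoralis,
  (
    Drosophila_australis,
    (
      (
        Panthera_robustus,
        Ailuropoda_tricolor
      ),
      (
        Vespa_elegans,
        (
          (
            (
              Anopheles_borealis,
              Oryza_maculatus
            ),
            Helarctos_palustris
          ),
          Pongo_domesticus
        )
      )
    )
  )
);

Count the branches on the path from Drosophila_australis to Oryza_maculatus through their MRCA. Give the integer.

The MRCA of Drosophila_australis and Oryza_maculatus is the node subtending (Drosophila_australis,((Panthera_robustus,Ailuropoda_tricolor),(Vespa_elegans,(((Anopheles_borealis,Oryza_maculatus),Helarctos_palustris),Pongo_domesticus)))).
From Drosophila_australis up to that node: 1 branch. From Oryza_maculatus up to the same node: 6 branches. Total: 1 + 6 = 7.

7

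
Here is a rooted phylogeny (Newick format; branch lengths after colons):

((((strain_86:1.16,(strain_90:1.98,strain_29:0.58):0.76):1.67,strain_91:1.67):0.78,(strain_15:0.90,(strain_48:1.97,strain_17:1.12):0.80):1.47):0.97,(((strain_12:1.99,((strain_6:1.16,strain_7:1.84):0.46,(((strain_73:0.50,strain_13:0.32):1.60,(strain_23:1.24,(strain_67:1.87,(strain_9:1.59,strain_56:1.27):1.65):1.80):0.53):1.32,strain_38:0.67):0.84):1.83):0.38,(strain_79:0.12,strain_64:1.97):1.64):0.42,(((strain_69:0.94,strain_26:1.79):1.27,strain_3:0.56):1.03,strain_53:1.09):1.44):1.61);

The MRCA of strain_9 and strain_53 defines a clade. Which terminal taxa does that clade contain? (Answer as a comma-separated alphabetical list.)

Tracing strain_9: it sits inside (strain_9,strain_56).
Tracing strain_53: it sits inside (((strain_69,strain_26),strain_3),strain_53).
The smallest clade enclosing both is (((strain_12,((strain_6,strain_7),(((strain_73,strain_13),(strain_23,(strain_67,(strain_9,strain_56)))),strain_38))),(strain_79,strain_64)),(((strain_69,strain_26),strain_3),strain_53)); the answer is its 16 terminal taxa in alphabetical order.

strain_12, strain_13, strain_23, strain_26, strain_3, strain_38, strain_53, strain_56, strain_6, strain_64, strain_67, strain_69, strain_7, strain_73, strain_79, strain_9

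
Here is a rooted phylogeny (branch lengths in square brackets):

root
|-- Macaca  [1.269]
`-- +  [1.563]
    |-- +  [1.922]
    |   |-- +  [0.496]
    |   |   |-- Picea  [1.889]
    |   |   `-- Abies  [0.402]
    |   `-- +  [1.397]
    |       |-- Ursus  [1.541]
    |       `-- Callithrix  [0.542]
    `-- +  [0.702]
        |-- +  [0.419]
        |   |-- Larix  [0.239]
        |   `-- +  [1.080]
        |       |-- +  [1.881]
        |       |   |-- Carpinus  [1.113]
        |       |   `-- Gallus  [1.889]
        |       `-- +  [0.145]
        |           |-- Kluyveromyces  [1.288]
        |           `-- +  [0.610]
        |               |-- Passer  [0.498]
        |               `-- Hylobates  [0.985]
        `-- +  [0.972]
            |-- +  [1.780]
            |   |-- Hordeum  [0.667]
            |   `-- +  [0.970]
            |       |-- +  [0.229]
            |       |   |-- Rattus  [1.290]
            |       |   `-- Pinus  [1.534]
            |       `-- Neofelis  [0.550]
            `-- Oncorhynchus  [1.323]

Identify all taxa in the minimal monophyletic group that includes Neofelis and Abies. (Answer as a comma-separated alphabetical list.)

Tracing Neofelis: it sits inside ((Rattus,Pinus),Neofelis).
Tracing Abies: it sits inside (Picea,Abies).
The smallest clade enclosing both is (((Picea,Abies),(Ursus,Callithrix)),((Larix,((Carpinus,Gallus),(Kluyveromyces,(Passer,Hylobates)))),((Hordeum,((Rattus,Pinus),Neofelis)),Oncorhynchus))); the answer is its 15 terminal taxa in alphabetical order.

Abies, Callithrix, Carpinus, Gallus, Hordeum, Hylobates, Kluyveromyces, Larix, Neofelis, Oncorhynchus, Passer, Picea, Pinus, Rattus, Ursus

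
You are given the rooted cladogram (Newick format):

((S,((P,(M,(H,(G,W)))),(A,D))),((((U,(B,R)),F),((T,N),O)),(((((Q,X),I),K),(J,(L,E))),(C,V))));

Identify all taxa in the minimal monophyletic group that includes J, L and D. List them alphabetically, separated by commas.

A, B, C, D, E, F, G, H, I, J, K, L, M, N, O, P, Q, R, S, T, U, V, W, X

Tracing J: it sits inside (J,(L,E)).
Tracing L: it sits inside (L,E).
Tracing D: it sits inside (A,D).
The smallest clade enclosing all 3 is the whole tree (their MRCA is the root), so the answer is all 24 tips in alphabetical order.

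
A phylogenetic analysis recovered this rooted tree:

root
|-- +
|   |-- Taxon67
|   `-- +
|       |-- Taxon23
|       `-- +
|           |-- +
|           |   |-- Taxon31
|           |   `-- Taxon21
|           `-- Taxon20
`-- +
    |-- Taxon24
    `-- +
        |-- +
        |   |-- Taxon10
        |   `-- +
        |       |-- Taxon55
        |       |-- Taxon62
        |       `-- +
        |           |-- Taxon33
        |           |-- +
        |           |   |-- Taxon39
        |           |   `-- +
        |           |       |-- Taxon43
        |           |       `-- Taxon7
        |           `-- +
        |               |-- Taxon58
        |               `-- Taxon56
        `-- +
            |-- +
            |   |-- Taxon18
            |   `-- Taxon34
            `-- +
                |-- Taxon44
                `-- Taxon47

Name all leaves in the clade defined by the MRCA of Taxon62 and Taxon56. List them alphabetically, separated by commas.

Tracing Taxon62: it sits inside (Taxon55,Taxon62,(Taxon33,(Taxon39,(Taxon43,Taxon7)),(Taxon58,Taxon56))).
Tracing Taxon56: it sits inside (Taxon58,Taxon56).
The smallest clade enclosing both is (Taxon55,Taxon62,(Taxon33,(Taxon39,(Taxon43,Taxon7)),(Taxon58,Taxon56))); the answer is its 8 terminal taxa in alphabetical order.

Taxon33, Taxon39, Taxon43, Taxon55, Taxon56, Taxon58, Taxon62, Taxon7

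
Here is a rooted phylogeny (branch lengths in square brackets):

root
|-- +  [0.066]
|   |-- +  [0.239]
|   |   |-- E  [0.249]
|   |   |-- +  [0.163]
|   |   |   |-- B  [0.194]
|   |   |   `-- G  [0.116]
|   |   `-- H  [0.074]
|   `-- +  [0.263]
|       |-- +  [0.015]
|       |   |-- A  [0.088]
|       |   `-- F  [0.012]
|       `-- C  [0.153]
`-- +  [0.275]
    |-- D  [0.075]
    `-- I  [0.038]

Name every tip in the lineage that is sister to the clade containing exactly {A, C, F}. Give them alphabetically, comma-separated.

The clade containing exactly {A, C, F} attaches to the tree at the node subtending ((E,(B,G),H),((A,F),C)).
The other lineage descending from that same node — the sister group — is (E,(B,G),H); its 4 tips in alphabetical order are the answer.

B, E, G, H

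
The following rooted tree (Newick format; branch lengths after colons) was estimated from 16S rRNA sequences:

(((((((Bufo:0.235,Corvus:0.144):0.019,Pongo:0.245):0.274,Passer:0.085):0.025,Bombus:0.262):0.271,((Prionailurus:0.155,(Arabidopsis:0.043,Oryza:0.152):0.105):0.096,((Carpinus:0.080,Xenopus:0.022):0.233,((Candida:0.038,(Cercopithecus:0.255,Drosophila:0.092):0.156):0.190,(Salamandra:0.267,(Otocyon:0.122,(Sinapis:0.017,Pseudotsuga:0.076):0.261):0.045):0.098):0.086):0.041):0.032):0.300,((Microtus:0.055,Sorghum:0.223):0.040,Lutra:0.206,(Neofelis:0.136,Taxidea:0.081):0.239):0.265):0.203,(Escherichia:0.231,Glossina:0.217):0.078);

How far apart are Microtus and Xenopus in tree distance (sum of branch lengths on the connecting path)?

0.988

The path runs Microtus → … → MRCA → … → Xenopus; the MRCA is the node subtending ((((((Bufo,Corvus),Pongo),Passer),Bombus),((Prionailurus,(Arabidopsis,Oryza)),((Carpinus,Xenopus),((Candida,(Cercopithecus,Drosophila)),(Salamandra,(Otocyon,(Sinapis,Pseudotsuga))))))),((Microtus,Sorghum),Lutra,(Neofelis,Taxidea))).
Branch lengths along that path: 0.055 + 0.040 + 0.265 + 0.300 + 0.032 + 0.041 + 0.233 + 0.022 = 0.988.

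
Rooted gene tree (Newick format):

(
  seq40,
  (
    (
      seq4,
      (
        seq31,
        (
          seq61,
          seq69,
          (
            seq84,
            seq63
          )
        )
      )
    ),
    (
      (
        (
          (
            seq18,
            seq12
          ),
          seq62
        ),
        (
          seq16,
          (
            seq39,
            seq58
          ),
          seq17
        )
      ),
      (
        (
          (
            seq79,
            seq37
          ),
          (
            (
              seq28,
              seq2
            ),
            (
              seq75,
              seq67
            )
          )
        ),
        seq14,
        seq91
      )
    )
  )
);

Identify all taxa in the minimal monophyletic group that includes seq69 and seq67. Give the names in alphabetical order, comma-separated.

seq12, seq14, seq16, seq17, seq18, seq2, seq28, seq31, seq37, seq39, seq4, seq58, seq61, seq62, seq63, seq67, seq69, seq75, seq79, seq84, seq91

Tracing seq69: it sits inside (seq61,seq69,(seq84,seq63)).
Tracing seq67: it sits inside (seq75,seq67).
The smallest clade enclosing both is ((seq4,(seq31,(seq61,seq69,(seq84,seq63)))),((((seq18,seq12),seq62),(seq16,(seq39,seq58),seq17)),(((seq79,seq37),((seq28,seq2),(seq75,seq67))),seq14,seq91))); the answer is its 21 terminal taxa in alphabetical order.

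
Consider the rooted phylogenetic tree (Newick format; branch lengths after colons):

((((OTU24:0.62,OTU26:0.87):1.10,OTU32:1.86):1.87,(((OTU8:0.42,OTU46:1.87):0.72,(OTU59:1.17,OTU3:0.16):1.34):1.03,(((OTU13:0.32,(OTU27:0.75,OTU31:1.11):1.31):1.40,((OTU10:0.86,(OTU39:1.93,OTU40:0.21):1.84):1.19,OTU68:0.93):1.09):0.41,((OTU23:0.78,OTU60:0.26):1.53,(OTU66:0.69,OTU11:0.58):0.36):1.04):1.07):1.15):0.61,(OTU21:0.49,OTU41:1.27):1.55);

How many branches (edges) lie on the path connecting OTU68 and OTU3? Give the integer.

The MRCA of OTU68 and OTU3 is the node subtending (((OTU8,OTU46),(OTU59,OTU3)),(((OTU13,(OTU27,OTU31)),((OTU10,(OTU39,OTU40)),OTU68)),((OTU23,OTU60),(OTU66,OTU11)))).
From OTU68 up to that node: 4 branches. From OTU3 up to the same node: 3 branches. Total: 4 + 3 = 7.

7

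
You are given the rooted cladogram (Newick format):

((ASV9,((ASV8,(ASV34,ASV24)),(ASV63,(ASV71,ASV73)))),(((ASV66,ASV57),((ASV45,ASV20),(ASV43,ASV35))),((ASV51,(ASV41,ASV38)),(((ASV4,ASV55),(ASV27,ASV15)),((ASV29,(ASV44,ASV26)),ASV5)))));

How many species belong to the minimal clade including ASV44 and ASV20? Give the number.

The MRCA of ASV44 and ASV20 is the node subtending (((ASV66,ASV57),((ASV45,ASV20),(ASV43,ASV35))),((ASV51,(ASV41,ASV38)),(((ASV4,ASV55),(ASV27,ASV15)),((ASV29,(ASV44,ASV26)),ASV5)))).
That clade contains 17 terminal taxa: ASV15, ASV20, ASV26, ASV27, ASV29, ASV35, ASV38, ASV4, ASV41, ASV43, ASV44, ASV45, ASV5, ASV51, ASV55, ASV57, ASV66.

17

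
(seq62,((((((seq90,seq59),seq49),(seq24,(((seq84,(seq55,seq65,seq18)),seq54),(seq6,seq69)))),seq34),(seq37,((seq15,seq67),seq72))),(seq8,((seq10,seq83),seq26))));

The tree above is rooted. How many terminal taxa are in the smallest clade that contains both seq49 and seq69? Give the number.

11

The MRCA of seq49 and seq69 is the node subtending (((seq90,seq59),seq49),(seq24,(((seq84,(seq55,seq65,seq18)),seq54),(seq6,seq69)))).
That clade contains 11 terminal taxa: seq18, seq24, seq49, seq54, seq55, seq59, seq6, seq65, seq69, seq84, seq90.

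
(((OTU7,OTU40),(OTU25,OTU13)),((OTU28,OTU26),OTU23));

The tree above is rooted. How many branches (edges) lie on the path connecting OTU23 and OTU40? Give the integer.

The MRCA of OTU23 and OTU40 is the root of the tree.
From OTU23 up to that node: 2 branches. From OTU40 up to the same node: 3 branches. Total: 2 + 3 = 5.

5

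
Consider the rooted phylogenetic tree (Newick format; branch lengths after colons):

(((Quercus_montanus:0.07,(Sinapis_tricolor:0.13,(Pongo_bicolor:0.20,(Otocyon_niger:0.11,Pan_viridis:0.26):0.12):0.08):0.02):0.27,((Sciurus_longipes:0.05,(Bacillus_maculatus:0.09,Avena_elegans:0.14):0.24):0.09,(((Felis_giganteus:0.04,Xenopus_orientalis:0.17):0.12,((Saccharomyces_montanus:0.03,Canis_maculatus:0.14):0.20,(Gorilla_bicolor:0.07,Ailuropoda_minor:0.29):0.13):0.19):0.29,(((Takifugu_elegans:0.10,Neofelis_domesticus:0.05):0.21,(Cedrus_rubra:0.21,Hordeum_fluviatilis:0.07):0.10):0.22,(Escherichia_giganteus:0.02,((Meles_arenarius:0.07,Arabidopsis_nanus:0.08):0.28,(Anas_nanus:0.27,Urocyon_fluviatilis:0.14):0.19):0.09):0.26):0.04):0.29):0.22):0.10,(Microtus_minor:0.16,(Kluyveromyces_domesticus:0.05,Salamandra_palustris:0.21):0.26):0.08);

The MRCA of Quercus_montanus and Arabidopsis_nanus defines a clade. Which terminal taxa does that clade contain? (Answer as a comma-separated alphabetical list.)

Ailuropoda_minor, Anas_nanus, Arabidopsis_nanus, Avena_elegans, Bacillus_maculatus, Canis_maculatus, Cedrus_rubra, Escherichia_giganteus, Felis_giganteus, Gorilla_bicolor, Hordeum_fluviatilis, Meles_arenarius, Neofelis_domesticus, Otocyon_niger, Pan_viridis, Pongo_bicolor, Quercus_montanus, Saccharomyces_montanus, Sciurus_longipes, Sinapis_tricolor, Takifugu_elegans, Urocyon_fluviatilis, Xenopus_orientalis

Tracing Quercus_montanus: it sits inside (Quercus_montanus,(Sinapis_tricolor,(Pongo_bicolor,(Otocyon_niger,Pan_viridis)))).
Tracing Arabidopsis_nanus: it sits inside (Meles_arenarius,Arabidopsis_nanus).
The smallest clade enclosing both is ((Quercus_montanus,(Sinapis_tricolor,(Pongo_bicolor,(Otocyon_niger,Pan_viridis)))),((Sciurus_longipes,(Bacillus_maculatus,Avena_elegans)),(((Felis_giganteus,Xenopus_orientalis),((Saccharomyces_montanus,Canis_maculatus),(Gorilla_bicolor,Ailuropoda_minor))),(((Takifugu_elegans,Neofelis_domesticus),(Cedrus_rubra,Hordeum_fluviatilis)),(Escherichia_giganteus,((Meles_arenarius,Arabidopsis_nanus),(Anas_nanus,Urocyon_fluviatilis))))))); the answer is its 23 terminal taxa in alphabetical order.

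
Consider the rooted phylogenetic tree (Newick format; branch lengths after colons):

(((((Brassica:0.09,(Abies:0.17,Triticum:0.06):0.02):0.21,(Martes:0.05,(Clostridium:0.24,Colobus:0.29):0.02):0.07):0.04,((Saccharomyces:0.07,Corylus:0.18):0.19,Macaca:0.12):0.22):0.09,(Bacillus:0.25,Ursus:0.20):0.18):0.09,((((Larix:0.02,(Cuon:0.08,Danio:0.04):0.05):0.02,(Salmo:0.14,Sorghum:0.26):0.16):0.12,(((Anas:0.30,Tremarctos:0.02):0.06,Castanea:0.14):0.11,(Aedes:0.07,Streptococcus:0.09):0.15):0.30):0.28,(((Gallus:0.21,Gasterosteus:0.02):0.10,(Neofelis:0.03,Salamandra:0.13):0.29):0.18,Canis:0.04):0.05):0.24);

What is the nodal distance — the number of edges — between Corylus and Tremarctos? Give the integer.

11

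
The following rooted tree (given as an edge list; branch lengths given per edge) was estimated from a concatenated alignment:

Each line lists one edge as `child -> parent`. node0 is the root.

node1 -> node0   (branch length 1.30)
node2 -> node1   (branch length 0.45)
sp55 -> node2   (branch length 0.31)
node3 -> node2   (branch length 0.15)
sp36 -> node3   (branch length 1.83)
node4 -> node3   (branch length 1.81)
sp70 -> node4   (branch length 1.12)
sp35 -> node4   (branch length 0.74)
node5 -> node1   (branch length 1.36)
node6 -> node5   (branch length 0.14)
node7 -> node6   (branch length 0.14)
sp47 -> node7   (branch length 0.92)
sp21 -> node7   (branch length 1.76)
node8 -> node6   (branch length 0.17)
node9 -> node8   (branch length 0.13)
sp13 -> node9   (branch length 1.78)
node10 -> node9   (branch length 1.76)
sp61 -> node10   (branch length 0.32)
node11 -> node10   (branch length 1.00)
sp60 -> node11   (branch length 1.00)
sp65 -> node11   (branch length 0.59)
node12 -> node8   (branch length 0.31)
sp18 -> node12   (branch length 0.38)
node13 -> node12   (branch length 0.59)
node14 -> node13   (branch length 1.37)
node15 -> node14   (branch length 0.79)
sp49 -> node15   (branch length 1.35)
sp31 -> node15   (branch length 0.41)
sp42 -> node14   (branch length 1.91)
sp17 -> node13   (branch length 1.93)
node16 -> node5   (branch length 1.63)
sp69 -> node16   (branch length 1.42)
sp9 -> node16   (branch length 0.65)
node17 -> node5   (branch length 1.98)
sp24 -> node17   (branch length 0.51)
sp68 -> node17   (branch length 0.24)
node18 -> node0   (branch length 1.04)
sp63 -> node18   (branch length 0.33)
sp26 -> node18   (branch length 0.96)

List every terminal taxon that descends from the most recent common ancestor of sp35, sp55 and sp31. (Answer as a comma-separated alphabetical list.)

Tracing sp35: it sits inside (sp70,sp35).
Tracing sp55: it sits inside (sp55,(sp36,(sp70,sp35))).
Tracing sp31: it sits inside (sp49,sp31).
The smallest clade enclosing all 3 is ((sp55,(sp36,(sp70,sp35))),(((sp47,sp21),((sp13,(sp61,(sp60,sp65))),(sp18,(((sp49,sp31),sp42),sp17)))),(sp69,sp9),(sp24,sp68))); the answer is its 19 terminal taxa in alphabetical order.

sp13, sp17, sp18, sp21, sp24, sp31, sp35, sp36, sp42, sp47, sp49, sp55, sp60, sp61, sp65, sp68, sp69, sp70, sp9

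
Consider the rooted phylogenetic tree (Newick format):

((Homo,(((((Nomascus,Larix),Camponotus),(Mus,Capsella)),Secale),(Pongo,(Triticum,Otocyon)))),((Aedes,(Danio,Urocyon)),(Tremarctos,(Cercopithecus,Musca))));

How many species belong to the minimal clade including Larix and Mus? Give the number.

5

The MRCA of Larix and Mus is the node subtending (((Nomascus,Larix),Camponotus),(Mus,Capsella)).
That clade contains 5 terminal taxa: Camponotus, Capsella, Larix, Mus, Nomascus.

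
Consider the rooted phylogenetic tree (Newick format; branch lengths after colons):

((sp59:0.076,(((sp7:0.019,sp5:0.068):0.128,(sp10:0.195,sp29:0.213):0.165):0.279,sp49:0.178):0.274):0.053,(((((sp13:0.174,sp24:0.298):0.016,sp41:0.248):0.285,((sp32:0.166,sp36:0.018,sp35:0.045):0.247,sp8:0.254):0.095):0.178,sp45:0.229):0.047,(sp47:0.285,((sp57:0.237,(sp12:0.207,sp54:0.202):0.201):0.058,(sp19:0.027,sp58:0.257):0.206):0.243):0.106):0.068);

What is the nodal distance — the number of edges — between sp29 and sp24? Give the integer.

11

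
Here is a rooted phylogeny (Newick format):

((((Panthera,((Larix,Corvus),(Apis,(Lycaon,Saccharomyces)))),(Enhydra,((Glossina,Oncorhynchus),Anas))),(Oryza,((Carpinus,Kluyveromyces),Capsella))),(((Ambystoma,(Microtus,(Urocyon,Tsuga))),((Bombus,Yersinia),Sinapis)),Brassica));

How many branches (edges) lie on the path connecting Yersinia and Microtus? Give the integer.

6

The MRCA of Yersinia and Microtus is the node subtending ((Ambystoma,(Microtus,(Urocyon,Tsuga))),((Bombus,Yersinia),Sinapis)).
From Yersinia up to that node: 3 branches. From Microtus up to the same node: 3 branches. Total: 3 + 3 = 6.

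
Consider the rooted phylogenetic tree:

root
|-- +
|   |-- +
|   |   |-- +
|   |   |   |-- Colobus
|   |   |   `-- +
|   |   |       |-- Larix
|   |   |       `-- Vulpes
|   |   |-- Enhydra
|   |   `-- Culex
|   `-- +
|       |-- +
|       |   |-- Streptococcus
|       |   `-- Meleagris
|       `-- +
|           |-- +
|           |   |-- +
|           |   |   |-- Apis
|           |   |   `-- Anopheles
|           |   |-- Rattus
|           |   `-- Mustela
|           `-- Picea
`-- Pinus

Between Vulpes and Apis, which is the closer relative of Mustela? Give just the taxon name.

The MRCA of Mustela and Apis subtends ((Apis,Anopheles),Rattus,Mustela) (4 taxa).
The MRCA of Mustela and Vulpes subtends (((Colobus,(Larix,Vulpes)),Enhydra,Culex),((Streptococcus,Meleagris),(((Apis,Anopheles),Rattus,Mustela),Picea))) (12 taxa).
The first is nested inside the second, so Mustela shares a more recent common ancestor with Apis.

Apis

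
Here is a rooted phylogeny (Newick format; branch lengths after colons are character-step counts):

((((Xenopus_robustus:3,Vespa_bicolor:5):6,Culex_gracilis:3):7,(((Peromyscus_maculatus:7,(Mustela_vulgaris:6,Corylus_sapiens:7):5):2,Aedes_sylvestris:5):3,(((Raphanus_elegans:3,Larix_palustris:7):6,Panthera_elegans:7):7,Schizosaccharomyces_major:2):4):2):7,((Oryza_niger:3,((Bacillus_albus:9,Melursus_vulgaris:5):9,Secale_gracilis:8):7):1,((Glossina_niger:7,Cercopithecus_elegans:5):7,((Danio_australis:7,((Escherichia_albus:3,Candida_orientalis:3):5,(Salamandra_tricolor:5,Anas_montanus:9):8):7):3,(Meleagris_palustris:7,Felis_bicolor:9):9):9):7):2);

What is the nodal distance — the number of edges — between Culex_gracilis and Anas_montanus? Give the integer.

The MRCA of Culex_gracilis and Anas_montanus is the root of the tree.
From Culex_gracilis up to that node: 3 branches. From Anas_montanus up to the same node: 7 branches. Total: 3 + 7 = 10.

10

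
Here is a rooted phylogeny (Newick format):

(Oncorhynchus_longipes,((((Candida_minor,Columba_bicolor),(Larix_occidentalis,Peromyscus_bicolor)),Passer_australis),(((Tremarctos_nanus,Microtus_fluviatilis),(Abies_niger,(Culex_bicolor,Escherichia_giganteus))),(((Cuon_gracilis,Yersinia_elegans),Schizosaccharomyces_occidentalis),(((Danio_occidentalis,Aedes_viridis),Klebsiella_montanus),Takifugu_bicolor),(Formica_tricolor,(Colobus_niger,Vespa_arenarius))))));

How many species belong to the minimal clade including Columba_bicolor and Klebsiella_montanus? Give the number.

20

The MRCA of Columba_bicolor and Klebsiella_montanus is the node subtending ((((Candida_minor,Columba_bicolor),(Larix_occidentalis,Peromyscus_bicolor)),Passer_australis),(((Tremarctos_nanus,Microtus_fluviatilis),(Abies_niger,(Culex_bicolor,Escherichia_giganteus))),(((Cuon_gracilis,Yersinia_elegans),Schizosaccharomyces_occidentalis),(((Danio_occidentalis,Aedes_viridis),Klebsiella_montanus),Takifugu_bicolor),(Formica_tricolor,(Colobus_niger,Vespa_arenarius))))).
That clade contains 20 terminal taxa: Abies_niger, Aedes_viridis, Candida_minor, Colobus_niger, Columba_bicolor, Culex_bicolor, Cuon_gracilis, Danio_occidentalis, Escherichia_giganteus, Formica_tricolor, Klebsiella_montanus, Larix_occidentalis, Microtus_fluviatilis, Passer_australis, Peromyscus_bicolor, Schizosaccharomyces_occidentalis, Takifugu_bicolor, Tremarctos_nanus, Vespa_arenarius, Yersinia_elegans.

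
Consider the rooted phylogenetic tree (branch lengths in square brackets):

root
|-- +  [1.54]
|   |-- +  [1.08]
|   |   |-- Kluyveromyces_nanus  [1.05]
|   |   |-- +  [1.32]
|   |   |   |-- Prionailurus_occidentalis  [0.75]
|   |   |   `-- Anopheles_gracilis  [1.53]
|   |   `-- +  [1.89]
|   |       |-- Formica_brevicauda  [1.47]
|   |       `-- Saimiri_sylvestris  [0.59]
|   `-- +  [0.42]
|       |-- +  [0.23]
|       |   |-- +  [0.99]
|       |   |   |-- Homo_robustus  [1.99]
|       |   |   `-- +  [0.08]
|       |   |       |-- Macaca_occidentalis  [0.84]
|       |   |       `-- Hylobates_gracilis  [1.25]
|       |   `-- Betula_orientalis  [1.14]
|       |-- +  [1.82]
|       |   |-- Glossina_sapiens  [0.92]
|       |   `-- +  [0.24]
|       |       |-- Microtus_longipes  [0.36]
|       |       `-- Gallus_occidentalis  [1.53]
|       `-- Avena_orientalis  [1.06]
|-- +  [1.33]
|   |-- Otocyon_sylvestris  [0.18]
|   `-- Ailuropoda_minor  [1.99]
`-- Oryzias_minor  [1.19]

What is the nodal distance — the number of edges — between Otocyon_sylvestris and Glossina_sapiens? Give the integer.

6

The MRCA of Otocyon_sylvestris and Glossina_sapiens is the root of the tree.
From Otocyon_sylvestris up to that node: 2 branches. From Glossina_sapiens up to the same node: 4 branches. Total: 2 + 4 = 6.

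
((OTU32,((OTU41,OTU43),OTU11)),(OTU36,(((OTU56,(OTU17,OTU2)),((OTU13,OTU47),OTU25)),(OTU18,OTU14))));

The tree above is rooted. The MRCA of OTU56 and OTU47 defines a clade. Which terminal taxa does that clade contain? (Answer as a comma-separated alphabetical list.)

Tracing OTU56: it sits inside (OTU56,(OTU17,OTU2)).
Tracing OTU47: it sits inside (OTU13,OTU47).
The smallest clade enclosing both is ((OTU56,(OTU17,OTU2)),((OTU13,OTU47),OTU25)); the answer is its 6 terminal taxa in alphabetical order.

OTU13, OTU17, OTU2, OTU25, OTU47, OTU56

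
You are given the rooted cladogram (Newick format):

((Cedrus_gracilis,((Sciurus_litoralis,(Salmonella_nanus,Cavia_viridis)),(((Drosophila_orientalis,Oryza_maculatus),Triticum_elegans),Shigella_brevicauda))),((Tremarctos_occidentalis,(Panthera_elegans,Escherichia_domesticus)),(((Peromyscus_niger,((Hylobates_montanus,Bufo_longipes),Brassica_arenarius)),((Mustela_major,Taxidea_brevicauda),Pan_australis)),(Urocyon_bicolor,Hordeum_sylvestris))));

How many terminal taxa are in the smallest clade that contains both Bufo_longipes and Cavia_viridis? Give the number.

The MRCA of Bufo_longipes and Cavia_viridis is the root, so the clade is the entire tree.
That clade contains 20 terminal taxa: Brassica_arenarius, Bufo_longipes, Cavia_viridis, Cedrus_gracilis, Drosophila_orientalis, Escherichia_domesticus, Hordeum_sylvestris, Hylobates_montanus, Mustela_major, Oryza_maculatus, Pan_australis, Panthera_elegans, Peromyscus_niger, Salmonella_nanus, Sciurus_litoralis, Shigella_brevicauda, Taxidea_brevicauda, Tremarctos_occidentalis, Triticum_elegans, Urocyon_bicolor.

20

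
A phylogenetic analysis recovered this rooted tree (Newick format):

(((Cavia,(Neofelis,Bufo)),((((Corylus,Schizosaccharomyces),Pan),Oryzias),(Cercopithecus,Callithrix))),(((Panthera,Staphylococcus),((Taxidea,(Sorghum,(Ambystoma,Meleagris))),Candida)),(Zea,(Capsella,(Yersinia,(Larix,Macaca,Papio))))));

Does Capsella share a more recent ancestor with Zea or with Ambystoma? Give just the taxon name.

Zea

The MRCA of Capsella and Zea subtends (Zea,(Capsella,(Yersinia,(Larix,Macaca,Papio)))) (6 taxa).
The MRCA of Capsella and Ambystoma subtends (((Panthera,Staphylococcus),((Taxidea,(Sorghum,(Ambystoma,Meleagris))),Candida)),(Zea,(Capsella,(Yersinia,(Larix,Macaca,Papio))))) (13 taxa).
The first is nested inside the second, so Capsella shares a more recent common ancestor with Zea.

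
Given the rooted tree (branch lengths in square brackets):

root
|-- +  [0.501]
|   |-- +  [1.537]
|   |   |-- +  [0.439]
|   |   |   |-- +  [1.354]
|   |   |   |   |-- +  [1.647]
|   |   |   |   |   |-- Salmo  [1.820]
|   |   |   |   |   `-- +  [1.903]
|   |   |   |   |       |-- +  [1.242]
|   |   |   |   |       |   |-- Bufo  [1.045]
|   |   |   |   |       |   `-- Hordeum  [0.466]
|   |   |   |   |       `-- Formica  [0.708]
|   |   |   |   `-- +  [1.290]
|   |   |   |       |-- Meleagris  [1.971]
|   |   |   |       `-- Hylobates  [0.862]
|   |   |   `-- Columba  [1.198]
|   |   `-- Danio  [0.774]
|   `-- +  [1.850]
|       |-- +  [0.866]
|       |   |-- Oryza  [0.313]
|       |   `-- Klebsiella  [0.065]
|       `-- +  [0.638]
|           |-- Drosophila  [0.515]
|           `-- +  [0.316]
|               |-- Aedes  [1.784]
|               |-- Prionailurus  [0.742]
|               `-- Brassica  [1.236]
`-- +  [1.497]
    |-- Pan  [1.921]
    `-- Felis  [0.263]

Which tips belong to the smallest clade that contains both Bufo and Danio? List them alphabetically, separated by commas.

Bufo, Columba, Danio, Formica, Hordeum, Hylobates, Meleagris, Salmo

Tracing Bufo: it sits inside (Bufo,Hordeum).
Tracing Danio: it sits inside ((((Salmo,((Bufo,Hordeum),Formica)),(Meleagris,Hylobates)),Columba),Danio).
The smallest clade enclosing both is ((((Salmo,((Bufo,Hordeum),Formica)),(Meleagris,Hylobates)),Columba),Danio); the answer is its 8 terminal taxa in alphabetical order.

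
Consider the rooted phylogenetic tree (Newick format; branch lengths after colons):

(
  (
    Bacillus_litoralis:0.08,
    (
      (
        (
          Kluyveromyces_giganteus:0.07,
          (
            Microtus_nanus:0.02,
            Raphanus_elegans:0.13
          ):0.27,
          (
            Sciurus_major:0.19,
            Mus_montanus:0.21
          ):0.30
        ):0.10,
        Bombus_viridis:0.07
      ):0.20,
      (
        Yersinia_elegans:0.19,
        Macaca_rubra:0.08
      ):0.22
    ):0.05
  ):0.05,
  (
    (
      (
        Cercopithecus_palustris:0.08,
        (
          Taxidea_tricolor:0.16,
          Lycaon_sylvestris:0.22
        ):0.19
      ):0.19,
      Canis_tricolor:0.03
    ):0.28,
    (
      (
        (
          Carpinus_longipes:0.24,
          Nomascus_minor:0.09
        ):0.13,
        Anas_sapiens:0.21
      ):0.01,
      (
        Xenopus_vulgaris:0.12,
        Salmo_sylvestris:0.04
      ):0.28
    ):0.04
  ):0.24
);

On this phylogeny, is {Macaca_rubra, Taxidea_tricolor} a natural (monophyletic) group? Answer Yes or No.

The MRCA of the listed taxa is the root, so the smallest clade containing them is the whole tree.
That clade also contains Anas_sapiens, Bacillus_litoralis, Bombus_viridis, Canis_tricolor, Carpinus_longipes, Cercopithecus_palustris, Kluyveromyces_giganteus, Lycaon_sylvestris, Microtus_nanus, Mus_montanus, Nomascus_minor, Raphanus_elegans, Salmo_sylvestris, Sciurus_major, Xenopus_vulgaris, Yersinia_elegans, which are not in the proposed group, so the group is not monophyletic.

No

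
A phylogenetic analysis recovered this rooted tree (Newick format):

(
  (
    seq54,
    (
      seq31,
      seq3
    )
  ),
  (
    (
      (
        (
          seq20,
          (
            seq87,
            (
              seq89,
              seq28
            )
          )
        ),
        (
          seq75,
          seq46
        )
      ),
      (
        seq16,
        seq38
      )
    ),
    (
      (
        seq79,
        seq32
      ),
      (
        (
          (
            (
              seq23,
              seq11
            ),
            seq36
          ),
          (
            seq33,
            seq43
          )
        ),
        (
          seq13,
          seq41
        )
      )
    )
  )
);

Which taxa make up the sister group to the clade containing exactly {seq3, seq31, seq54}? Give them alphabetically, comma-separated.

seq11, seq13, seq16, seq20, seq23, seq28, seq32, seq33, seq36, seq38, seq41, seq43, seq46, seq75, seq79, seq87, seq89

The clade containing exactly {seq3, seq31, seq54} attaches directly to the root of the tree.
The other lineage descending from that same node — the sister group — is ((((seq20,(seq87,(seq89,seq28))),(seq75,seq46)),(seq16,seq38)),((seq79,seq32),((((seq23,seq11),seq36),(seq33,seq43)),(seq13,seq41)))); its 17 tips in alphabetical order are the answer.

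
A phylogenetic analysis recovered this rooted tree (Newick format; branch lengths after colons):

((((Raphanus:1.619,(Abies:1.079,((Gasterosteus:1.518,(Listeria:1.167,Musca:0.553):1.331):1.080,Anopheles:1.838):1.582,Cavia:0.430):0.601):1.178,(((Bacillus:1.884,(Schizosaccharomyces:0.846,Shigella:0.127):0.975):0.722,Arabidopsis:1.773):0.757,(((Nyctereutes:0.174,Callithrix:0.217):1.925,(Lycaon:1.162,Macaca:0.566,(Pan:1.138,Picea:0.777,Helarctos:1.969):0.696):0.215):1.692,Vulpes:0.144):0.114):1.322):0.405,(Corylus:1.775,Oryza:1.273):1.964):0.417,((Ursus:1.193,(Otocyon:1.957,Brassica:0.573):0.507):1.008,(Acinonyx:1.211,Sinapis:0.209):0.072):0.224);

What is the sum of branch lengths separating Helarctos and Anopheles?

11.207

The path runs Helarctos → … → MRCA → … → Anopheles; the MRCA is the node subtending ((Raphanus,(Abies,((Gasterosteus,(Listeria,Musca)),Anopheles),Cavia)),(((Bacillus,(Schizosaccharomyces,Shigella)),Arabidopsis),(((Nyctereutes,Callithrix),(Lycaon,Macaca,(Pan,Picea,Helarctos))),Vulpes))).
Branch lengths along that path: 1.969 + 0.696 + 0.215 + 1.692 + 0.114 + 1.322 + 1.178 + 0.601 + 1.582 + 1.838 = 11.207.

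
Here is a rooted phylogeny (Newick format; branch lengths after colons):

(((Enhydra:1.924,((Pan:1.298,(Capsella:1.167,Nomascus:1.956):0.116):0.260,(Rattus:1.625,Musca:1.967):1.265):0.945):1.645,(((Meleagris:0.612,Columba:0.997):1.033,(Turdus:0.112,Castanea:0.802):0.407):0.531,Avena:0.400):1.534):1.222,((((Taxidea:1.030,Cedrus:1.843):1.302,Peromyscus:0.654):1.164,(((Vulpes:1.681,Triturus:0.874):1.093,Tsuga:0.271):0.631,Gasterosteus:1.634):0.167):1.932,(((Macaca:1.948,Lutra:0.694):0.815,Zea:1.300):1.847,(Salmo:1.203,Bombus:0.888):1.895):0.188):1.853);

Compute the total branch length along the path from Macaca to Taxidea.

10.226

The path runs Macaca → … → MRCA → … → Taxidea; the MRCA is the node subtending ((((Taxidea,Cedrus),Peromyscus),(((Vulpes,Triturus),Tsuga),Gasterosteus)),(((Macaca,Lutra),Zea),(Salmo,Bombus))).
Branch lengths along that path: 1.948 + 0.815 + 1.847 + 0.188 + 1.932 + 1.164 + 1.302 + 1.030 = 10.226.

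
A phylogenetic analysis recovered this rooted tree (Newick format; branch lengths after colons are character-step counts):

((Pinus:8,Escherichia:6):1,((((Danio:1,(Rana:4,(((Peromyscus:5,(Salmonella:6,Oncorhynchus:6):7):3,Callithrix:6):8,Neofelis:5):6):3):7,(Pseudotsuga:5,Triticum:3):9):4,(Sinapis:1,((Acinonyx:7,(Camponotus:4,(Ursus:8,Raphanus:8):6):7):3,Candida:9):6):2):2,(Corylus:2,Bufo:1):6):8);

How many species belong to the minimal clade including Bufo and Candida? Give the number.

17

The MRCA of Bufo and Candida is the node subtending ((((Danio,(Rana,(((Peromyscus,(Salmonella,Oncorhynchus)),Callithrix),Neofelis))),(Pseudotsuga,Triticum)),(Sinapis,((Acinonyx,(Camponotus,(Ursus,Raphanus))),Candida))),(Corylus,Bufo)).
That clade contains 17 terminal taxa: Acinonyx, Bufo, Callithrix, Camponotus, Candida, Corylus, Danio, Neofelis, Oncorhynchus, Peromyscus, Pseudotsuga, Rana, Raphanus, Salmonella, Sinapis, Triticum, Ursus.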